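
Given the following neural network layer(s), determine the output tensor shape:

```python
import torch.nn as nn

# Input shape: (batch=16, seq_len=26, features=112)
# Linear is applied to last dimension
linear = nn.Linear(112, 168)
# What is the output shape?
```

Input: (16, 26, 112) -> Output: (16, 26, 168)

Answer: (16, 26, 168)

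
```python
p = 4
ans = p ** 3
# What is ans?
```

Trace:
`p = 4` → p = 4
`ans = p ** 3` → ans = 64
So ans = 64

Answer: 64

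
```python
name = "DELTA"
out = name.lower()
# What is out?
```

Trace:
`name = "DELTA"` → name = 'DELTA'
`out = name.lower()` → out = 'delta'
So out = 'delta'

Answer: 'delta'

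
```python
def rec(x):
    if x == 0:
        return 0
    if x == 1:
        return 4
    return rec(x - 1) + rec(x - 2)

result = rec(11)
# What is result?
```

Build up from base cases: rec(0)=0, rec(1)=4, rec(2)=4, rec(3)=8, rec(4)=12, rec(5)=20, rec(6)=32, ..., rec(11)=356

Answer: 356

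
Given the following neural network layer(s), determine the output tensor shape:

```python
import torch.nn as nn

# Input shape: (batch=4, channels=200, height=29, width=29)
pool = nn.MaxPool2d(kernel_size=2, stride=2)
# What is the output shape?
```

Input: (4, 200, 29, 29) -> Output: (4, 200, 14, 14)

Answer: (4, 200, 14, 14)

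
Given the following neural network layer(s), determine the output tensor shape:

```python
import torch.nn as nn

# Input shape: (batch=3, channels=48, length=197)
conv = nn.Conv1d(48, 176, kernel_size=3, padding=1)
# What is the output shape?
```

Input: (3, 48, 197) -> Output: (3, 176, 197)

Answer: (3, 176, 197)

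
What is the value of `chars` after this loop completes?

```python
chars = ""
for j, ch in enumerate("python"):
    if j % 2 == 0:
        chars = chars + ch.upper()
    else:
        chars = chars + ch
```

Uppercase even positions in 'python'
`chars` takes the values: "" → "P" → "Py" → "PyT" → "PyTh" → "PyThO" → "PyThOn"

Answer: "PyThOn"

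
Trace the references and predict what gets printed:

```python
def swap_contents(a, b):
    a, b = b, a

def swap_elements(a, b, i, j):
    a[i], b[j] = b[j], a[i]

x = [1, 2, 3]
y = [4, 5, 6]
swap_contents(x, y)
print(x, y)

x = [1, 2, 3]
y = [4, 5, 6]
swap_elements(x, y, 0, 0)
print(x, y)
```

Key concept: parameter rebinding vs mutation.
Step by step:
`x = [1, 2, 3]` → x = [1, 2, 3]
`y = [4, 5, 6]` → y = [4, 5, 6]
`swap_contents(x, y)` → no visible change to tracked variables
`print(x, y)` → prints [1, 2, 3] [4, 5, 6]
`x = [1, 2, 3]` → x = [1, 2, 3]
`y = [4, 5, 6]` → y = [4, 5, 6]
`swap_elements(x, y, 0, 0)` → x = [4, 2, 3]; y = [1, 5, 6]
`print(x, y)` → prints [4, 2, 3] [1, 5, 6]

Answer:
[1, 2, 3] [4, 5, 6]
[4, 2, 3] [1, 5, 6]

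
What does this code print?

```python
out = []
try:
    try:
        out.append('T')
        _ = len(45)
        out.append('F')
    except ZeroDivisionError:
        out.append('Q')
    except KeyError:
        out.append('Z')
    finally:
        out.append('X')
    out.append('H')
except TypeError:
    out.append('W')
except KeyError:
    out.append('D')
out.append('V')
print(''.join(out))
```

Execution trace: 'T' (inner try body) → 'X' (inner finally) → 'W' (except TypeError) → 'V' (after the try/except). Output: TXWV

Answer: TXWV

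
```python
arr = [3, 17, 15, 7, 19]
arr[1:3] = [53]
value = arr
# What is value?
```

Trace:
`arr = [3, 17, 15, 7, 19]` → arr = [3, 17, 15, 7, 19]
`arr[1:3] = [53]` → arr = [3, 53, 7, 19]
`value = arr` → value = [3, 53, 7, 19]
So value = [3, 53, 7, 19]

Answer: [3, 53, 7, 19]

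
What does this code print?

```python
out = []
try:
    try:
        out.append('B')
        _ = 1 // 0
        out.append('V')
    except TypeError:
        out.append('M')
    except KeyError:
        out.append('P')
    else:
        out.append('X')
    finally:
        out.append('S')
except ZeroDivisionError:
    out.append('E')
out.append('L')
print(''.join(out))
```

Execution trace: 'B' (try body) → 'S' (finally) → 'E' (outer except ZeroDivisionError) → 'L' (after the try/except). Output: BSEL

Answer: BSEL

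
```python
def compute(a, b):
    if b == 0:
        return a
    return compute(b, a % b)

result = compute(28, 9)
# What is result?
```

compute(28, 9) -> compute(9, 1) -> compute(1, 0) -> 1

Answer: 1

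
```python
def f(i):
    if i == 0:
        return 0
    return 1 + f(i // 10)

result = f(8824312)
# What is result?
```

Count of digits of 8824312: 7

Answer: 7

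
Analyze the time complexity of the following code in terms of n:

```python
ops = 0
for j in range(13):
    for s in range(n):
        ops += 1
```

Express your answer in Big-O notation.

Each loop level contributes: 1 × n. Multiplying the contributions gives O(n).

Answer: O(n)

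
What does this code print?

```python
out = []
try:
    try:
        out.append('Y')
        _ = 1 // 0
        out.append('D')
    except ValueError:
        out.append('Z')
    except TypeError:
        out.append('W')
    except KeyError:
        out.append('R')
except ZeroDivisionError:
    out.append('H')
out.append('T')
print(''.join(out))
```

Execution trace: 'Y' (inner try body) → 'H' (outer except ZeroDivisionError) → 'T' (after the try/except). Output: YHT

Answer: YHT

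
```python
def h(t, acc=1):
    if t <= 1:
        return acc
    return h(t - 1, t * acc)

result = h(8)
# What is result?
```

Accumulator trace (n, acc): (8, 1) -> (7, 8) -> (6, 56) -> (5, 336) -> (4, 1680) -> (3, 6720) -> (2, 20160) -> (1, 40320) -> return 40320

Answer: 40320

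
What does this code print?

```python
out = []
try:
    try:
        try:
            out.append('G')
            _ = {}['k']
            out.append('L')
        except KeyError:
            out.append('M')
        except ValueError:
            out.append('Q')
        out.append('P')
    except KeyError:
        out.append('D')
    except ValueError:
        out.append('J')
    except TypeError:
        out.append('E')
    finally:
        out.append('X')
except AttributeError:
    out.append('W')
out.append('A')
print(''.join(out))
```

Execution trace: 'G' (inner try body) → 'M' (inner except KeyError) → 'P' (try body, no exception) → 'X' (finally) → 'A' (after the try/except). Output: GMPXA

Answer: GMPXA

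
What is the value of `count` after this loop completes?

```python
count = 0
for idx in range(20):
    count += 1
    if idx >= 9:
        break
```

Loop breaks when idx reaches 9, count is 10
`count` takes the values: 0 → 1 → 2 → 3 → 4 → 5 → 6 → 7 → 8 → 9 → 10

Answer: 10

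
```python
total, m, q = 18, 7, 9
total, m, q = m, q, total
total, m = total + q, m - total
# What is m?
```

Trace:
`total, m, q = 18, 7, 9` → total = 18; m = 7; q = 9
`total, m, q = m, q, total` → total = 7; m = 9; q = 18
`total, m = total + q, m - total` → total = 25; m = 2
So m = 2

Answer: 2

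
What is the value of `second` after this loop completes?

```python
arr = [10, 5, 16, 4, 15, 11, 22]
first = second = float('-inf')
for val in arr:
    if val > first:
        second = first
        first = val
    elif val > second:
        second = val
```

Second largest (with repeats) in [10, 5, 16, 4, 15, 11, 22]
`second` takes the values: -inf → 5 → 10 → 15 → 16

Answer: 16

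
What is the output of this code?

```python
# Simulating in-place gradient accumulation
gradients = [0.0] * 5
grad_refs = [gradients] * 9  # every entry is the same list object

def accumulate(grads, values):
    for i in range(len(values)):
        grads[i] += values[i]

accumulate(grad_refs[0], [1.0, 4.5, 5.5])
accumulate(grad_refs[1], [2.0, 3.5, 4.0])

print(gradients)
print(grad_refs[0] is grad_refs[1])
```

Key concept: gradient accumulation aliasing.
Step by step:
`gradients = [0.0] * 5` → gradients = [0.0, 0.0, 0.0, 0.0, 0.0]
`grad_refs = [gradients] * 9` → grad_refs = [[0.0, 0.0, 0.0, 0.0, 0.0], [0.0, 0.0, 0.0, 0.0, 0.0], [0.0, 0.0, 0.0, 0.0, 0.0], [0.0, 0.0, 0.0, 0.0, 0.0], [0.0, 0.0, 0.0, 0.0, 0.0], [0.0, 0.0, 0.0, 0.0, 0.0], [0.0, 0.0, 0.0, 0.0, 0.0], [0.0, 0.0, 0.0, 0.0, 0.0], [0.0, 0.0, 0.0, 0.0, 0.0]]
`accumulate(grad_refs[0], [1.0, 4.5, 5.5])` → gradients = [1.0, 4.5, 5.5, 0.0, 0.0]; grad_refs = [[1.0, 4.5, 5.5, 0.0, 0.0], [1.0, 4.5, 5.5, 0.0, 0.0], [1.0, 4.5, 5.5, 0.0, 0.0], [1.0, 4.5, 5.5, 0.0, 0.0], [1.0, 4.5, 5.5, 0.0, 0.0], [1.0, 4.5, 5.5, 0.0, 0.0], [1.0, 4.5, 5.5, 0.0, 0.0], [1.0, 4.5, 5.5, 0.0, 0.0], [1.0, 4.5, 5.5, 0.0, 0.0]]
`accumulate(grad_refs[1], [2.0, 3.5, 4.0])` → gradients = [3.0, 8.0, 9.5, 0.0, 0.0]; grad_refs = [[3.0, 8.0, 9.5, 0.0, 0.0], [3.0, 8.0, 9.5, 0.0, 0.0], [3.0, 8.0, 9.5, 0.0, 0.0], [3.0, 8.0, 9.5, 0.0, 0.0], [3.0, 8.0, 9.5, 0.0, 0.0], [3.0, 8.0, 9.5, 0.0, 0.0], [3.0, 8.0, 9.5, 0.0, 0.0], [3.0, 8.0, 9.5, 0.0, 0.0], [3.0, 8.0, 9.5, 0.0, 0.0]]
`print(gradients)` → prints [3.0, 8.0, 9.5, 0.0, 0.0]
`print(grad_refs[0] is grad_refs[1])` → prints True

Answer:
[3.0, 8.0, 9.5, 0.0, 0.0]
True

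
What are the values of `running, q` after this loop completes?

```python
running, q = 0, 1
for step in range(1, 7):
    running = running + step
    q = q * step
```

Sum and factorial of 1 to 6
`running, q` takes the values: (0, 1) → (1, 1) → (3, 1) → (3, 2) → (6, 2) → (6, 6) → (10, 6) → (10, 24) → (15, 24) → (15, 120) → (21, 120) → (21, 720)

Answer: 21, 720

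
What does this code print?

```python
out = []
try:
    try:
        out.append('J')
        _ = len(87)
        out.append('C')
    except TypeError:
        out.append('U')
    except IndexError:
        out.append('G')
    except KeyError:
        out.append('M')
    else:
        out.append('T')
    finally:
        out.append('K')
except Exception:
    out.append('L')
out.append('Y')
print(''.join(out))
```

Execution trace: 'J' (inner try body) → 'U' (inner except TypeError) → 'K' (inner finally) → 'Y' (after the try/except). Output: JUKY

Answer: JUKY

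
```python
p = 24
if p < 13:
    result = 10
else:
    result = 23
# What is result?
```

Trace:
`p = 24` → p = 24
`if p < 13: ...` → p < 13 is False, take else branch → result = 23
So result = 23

Answer: 23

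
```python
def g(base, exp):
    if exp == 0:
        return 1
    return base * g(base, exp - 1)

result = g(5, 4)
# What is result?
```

g(5, 4) = 5 * 5 * 5 * 5 = 625

Answer: 625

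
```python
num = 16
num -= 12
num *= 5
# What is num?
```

Trace:
`num = 16` → num = 16
`num -= 12` → num = 4
`num *= 5` → num = 20
So num = 20

Answer: 20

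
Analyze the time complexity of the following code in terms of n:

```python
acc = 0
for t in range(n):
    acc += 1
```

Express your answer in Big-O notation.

Each loop level contributes: n. Multiplying the contributions gives O(n).

Answer: O(n)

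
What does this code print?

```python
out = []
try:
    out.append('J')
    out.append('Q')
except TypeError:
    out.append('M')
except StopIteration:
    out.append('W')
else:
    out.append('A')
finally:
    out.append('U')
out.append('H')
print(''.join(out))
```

Execution trace: 'J' (try body) → 'Q' (try body, no exception) → 'A' (else) → 'U' (finally) → 'H' (after the try/except). Output: JQAUH

Answer: JQAUH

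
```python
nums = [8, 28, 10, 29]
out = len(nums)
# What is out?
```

Trace:
`nums = [8, 28, 10, 29]` → nums = [8, 28, 10, 29]
`out = len(nums)` → out = 4
So out = 4

Answer: 4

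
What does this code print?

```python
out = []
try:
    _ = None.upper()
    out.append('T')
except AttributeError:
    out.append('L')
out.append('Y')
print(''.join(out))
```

Execution trace: 'L' (except AttributeError) → 'Y' (after the try/except). Output: LY

Answer: LY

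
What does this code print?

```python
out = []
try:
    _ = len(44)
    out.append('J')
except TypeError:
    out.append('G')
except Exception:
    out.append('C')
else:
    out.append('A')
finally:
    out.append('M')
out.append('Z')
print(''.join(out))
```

Execution trace: 'G' (except TypeError) → 'M' (finally) → 'Z' (after the try/except). Output: GMZ

Answer: GMZ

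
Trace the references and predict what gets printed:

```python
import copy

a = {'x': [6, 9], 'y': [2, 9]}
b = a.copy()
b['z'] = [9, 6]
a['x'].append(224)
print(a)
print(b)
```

Key concept: shallow copy of dict with mutable values.
Step by step:
`a = {'x': [6, 9], 'y': [2, 9]}` → a = {'x': [6, 9], 'y': [2, 9]}
`b = a.copy()` → b = {'x': [6, 9], 'y': [2, 9]}
`b['z'] = [9, 6]` → b = {'x': [6, 9], 'y': [2, 9], 'z': [9, 6]}
`a['x'].append(224)` → a = {'x': [6, 9, 224], 'y': [2, 9]}; b = {'x': [6, 9, 224], 'y': [2, 9], 'z': [9, 6]}
`print(a)` → prints {'x': [6, 9, 224], 'y': [2, 9]}
`print(b)` → prints {'x': [6, 9, 224], 'y': [2, 9], 'z': [9, 6]}

Answer:
{'x': [6, 9, 224], 'y': [2, 9]}
{'x': [6, 9, 224], 'y': [2, 9], 'z': [9, 6]}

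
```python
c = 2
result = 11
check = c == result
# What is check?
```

Trace:
`c = 2` → c = 2
`result = 11` → result = 11
`check = c == result` → check = False
So check = False

Answer: False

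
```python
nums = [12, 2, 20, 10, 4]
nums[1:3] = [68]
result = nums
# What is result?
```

Trace:
`nums = [12, 2, 20, 10, 4]` → nums = [12, 2, 20, 10, 4]
`nums[1:3] = [68]` → nums = [12, 68, 10, 4]
`result = nums` → result = [12, 68, 10, 4]
So result = [12, 68, 10, 4]

Answer: [12, 68, 10, 4]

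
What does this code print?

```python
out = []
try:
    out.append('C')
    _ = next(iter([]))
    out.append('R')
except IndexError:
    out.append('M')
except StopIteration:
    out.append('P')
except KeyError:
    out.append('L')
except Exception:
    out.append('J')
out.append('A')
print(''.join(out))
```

Execution trace: 'C' (try body) → 'P' (except StopIteration) → 'A' (after the try/except). Output: CPA

Answer: CPA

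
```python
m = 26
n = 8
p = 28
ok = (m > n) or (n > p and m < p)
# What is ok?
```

Trace:
`m = 26` → m = 26
`n = 8` → n = 8
`p = 28` → p = 28
`ok = (m > n) or (n > p and m < p)` → ok = True
So ok = True

Answer: True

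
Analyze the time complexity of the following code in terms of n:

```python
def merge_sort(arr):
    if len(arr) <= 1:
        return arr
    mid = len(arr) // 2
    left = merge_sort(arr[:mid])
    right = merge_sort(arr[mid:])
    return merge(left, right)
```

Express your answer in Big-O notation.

This is Merge sort. Time complexity: O(n log n).

Answer: O(n log n)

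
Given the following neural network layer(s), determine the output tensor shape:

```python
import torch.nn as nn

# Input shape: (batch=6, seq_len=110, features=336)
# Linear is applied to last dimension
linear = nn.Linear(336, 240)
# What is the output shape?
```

Input: (6, 110, 336) -> Output: (6, 110, 240)

Answer: (6, 110, 240)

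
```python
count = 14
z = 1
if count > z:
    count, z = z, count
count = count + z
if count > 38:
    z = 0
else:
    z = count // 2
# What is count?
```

Trace:
`count = 14` → count = 14
`z = 1` → z = 1
`if count > z: ...` → count > z is True → count = 1; z = 14
`count = count + z` → count = 15
`if count > 38: ...` → count > 38 is False, take else branch → z = 7
So count = 15

Answer: 15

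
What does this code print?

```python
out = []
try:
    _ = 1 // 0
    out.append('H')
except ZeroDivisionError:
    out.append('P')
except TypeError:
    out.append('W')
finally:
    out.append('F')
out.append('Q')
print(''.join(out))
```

Execution trace: 'P' (except ZeroDivisionError) → 'F' (finally) → 'Q' (after the try/except). Output: PFQ

Answer: PFQ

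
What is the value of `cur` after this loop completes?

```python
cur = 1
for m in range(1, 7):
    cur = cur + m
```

Start at 1, add 1 through 6
`cur` takes the values: 1 → 2 → 4 → 7 → 11 → 16 → 22

Answer: 22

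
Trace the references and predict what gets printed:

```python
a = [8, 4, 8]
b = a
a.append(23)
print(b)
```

Key concept: basic list aliasing.
Step by step:
`a = [8, 4, 8]` → a = [8, 4, 8]
`b = a` → b = [8, 4, 8] (same object as a)
`a.append(23)` → a = [8, 4, 8, 23] (same object as b); b = [8, 4, 8, 23] (same object as a)
`print(b)` → prints [8, 4, 8, 23]

Answer: [8, 4, 8, 23]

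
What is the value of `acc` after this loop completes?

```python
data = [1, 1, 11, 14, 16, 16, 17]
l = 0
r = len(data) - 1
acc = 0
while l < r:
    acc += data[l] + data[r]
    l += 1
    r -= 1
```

Sum of pairs from ends
`acc` takes the values: 0 → 18 → 35 → 62

Answer: 62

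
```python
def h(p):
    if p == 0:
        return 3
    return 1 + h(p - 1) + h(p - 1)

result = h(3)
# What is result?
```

h(p) = 1 + 2·h(p-1), h(0)=3. Closed form: (3+1)·2^3 - 1 = 31.

Answer: 31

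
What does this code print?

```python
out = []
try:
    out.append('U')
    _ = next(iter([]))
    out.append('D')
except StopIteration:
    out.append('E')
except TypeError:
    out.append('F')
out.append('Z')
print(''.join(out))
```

Execution trace: 'U' (try body) → 'E' (except StopIteration) → 'Z' (after the try/except). Output: UEZ

Answer: UEZ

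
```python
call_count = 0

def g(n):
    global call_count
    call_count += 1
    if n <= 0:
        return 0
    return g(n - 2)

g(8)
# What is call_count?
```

Linear recursion stepping by 2: 5 calls from n=8 down to ≤0.

Answer: 5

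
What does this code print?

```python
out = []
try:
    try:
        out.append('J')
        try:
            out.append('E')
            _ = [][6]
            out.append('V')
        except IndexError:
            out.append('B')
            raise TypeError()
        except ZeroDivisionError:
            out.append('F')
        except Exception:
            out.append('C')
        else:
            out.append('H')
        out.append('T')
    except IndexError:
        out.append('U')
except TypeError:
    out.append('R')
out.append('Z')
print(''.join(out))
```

Execution trace: 'J' (try body) → 'E' (inner try body) → 'B' (inner except IndexError) → 'R' (outer except TypeError) → 'Z' (after the try/except). Output: JEBRZ

Answer: JEBRZ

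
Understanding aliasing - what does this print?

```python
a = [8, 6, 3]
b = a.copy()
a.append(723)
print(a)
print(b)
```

Key concept: list.copy() creates independent copy.
Step by step:
`a = [8, 6, 3]` → a = [8, 6, 3]
`b = a.copy()` → b = [8, 6, 3]
`a.append(723)` → a = [8, 6, 3, 723]
`print(a)` → prints [8, 6, 3, 723]
`print(b)` → prints [8, 6, 3]

Answer:
[8, 6, 3, 723]
[8, 6, 3]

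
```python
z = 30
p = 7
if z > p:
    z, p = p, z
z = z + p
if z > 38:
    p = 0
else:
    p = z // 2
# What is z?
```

Trace:
`z = 30` → z = 30
`p = 7` → p = 7
`if z > p: ...` → z > p is True → z = 7; p = 30
`z = z + p` → z = 37
`if z > 38: ...` → z > 38 is False, take else branch → p = 18
So z = 37

Answer: 37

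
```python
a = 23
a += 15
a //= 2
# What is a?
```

Trace:
`a = 23` → a = 23
`a += 15` → a = 38
`a //= 2` → a = 19
So a = 19

Answer: 19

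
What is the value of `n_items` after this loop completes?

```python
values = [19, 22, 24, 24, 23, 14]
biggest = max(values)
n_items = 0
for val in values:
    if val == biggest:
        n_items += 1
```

Count of max value 24 in [19, 22, 24, 24, 23, 14]
`n_items` takes the values: 0 → 1 → 2

Answer: 2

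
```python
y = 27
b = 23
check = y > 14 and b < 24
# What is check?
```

Trace:
`y = 27` → y = 27
`b = 23` → b = 23
`check = y > 14 and b < 24` → check = True
So check = True

Answer: True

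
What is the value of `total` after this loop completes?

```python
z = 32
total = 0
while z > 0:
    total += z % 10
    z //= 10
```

Sum digits of 32
`total` takes the values: 0 → 2 → 5

Answer: 5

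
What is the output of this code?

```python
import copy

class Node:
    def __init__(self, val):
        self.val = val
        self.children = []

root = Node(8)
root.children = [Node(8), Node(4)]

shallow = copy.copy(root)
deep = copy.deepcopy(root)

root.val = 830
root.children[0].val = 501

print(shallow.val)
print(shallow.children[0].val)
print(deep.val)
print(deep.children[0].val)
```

Key concept: deep copy with custom objects.
Step by step:
`root = Node(8)` → root = Node(val=8, children=[])
`root.children = [Node(8), Node(4)]` → root = Node(val=8, children=[Node(val=8, children=[]), Node(val=4, children=[])])
`shallow = copy.copy(root)` → shallow = Node(val=8, children=[Node(val=8, children=[]), Node(val=4, children=[])])
`deep = copy.deepcopy(root)` → deep = Node(val=8, children=[Node(val=8, children=[]), Node(val=4, children=[])])
`root.val = 830` → root = Node(val=830, children=[Node(val=8, children=[]), Node(val=4, children=[])])
`root.children[0].val = 501` → root = Node(val=830, children=[Node(val=501, children=[]), Node(val=4, children=[])]); shallow = Node(val=8, children=[Node(val=501, children=[]), Node(val=4, children=[])])
`print(shallow.val)` → prints 8
`print(shallow.children[0].val)` → prints 501
`print(deep.val)` → prints 8
`print(deep.children[0].val)` → prints 8

Answer:
8
501
8
8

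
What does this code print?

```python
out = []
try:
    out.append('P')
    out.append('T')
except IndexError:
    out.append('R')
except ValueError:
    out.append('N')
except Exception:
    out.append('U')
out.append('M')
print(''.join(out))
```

Execution trace: 'P' (try body) → 'T' (try body, no exception) → 'M' (after the try/except). Output: PTM

Answer: PTM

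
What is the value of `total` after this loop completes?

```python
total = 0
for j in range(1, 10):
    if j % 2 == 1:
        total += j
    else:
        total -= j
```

Add odd, subtract even
`total` takes the values: 0 → 1 → -1 → 2 → -2 → 3 → -3 → 4 → -4 → 5

Answer: 5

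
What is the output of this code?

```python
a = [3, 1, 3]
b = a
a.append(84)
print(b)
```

Key concept: basic list aliasing.
Step by step:
`a = [3, 1, 3]` → a = [3, 1, 3]
`b = a` → b = [3, 1, 3] (same object as a)
`a.append(84)` → a = [3, 1, 3, 84] (same object as b); b = [3, 1, 3, 84] (same object as a)
`print(b)` → prints [3, 1, 3, 84]

Answer: [3, 1, 3, 84]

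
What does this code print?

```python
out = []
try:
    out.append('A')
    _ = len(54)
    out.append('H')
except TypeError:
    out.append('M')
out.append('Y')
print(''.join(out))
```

Execution trace: 'A' (try body) → 'M' (except TypeError) → 'Y' (after the try/except). Output: AMY

Answer: AMY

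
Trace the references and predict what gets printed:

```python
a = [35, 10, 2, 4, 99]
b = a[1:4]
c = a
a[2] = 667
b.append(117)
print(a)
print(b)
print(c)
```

Key concept: slice vs alias.
Step by step:
`a = [35, 10, 2, 4, 99]` → a = [35, 10, 2, 4, 99]
`b = a[1:4]` → b = [10, 2, 4]
`c = a` → c = [35, 10, 2, 4, 99] (same object as a)
`a[2] = 667` → a = [35, 10, 667, 4, 99] (same object as c); c = [35, 10, 667, 4, 99] (same object as a)
`b.append(117)` → b = [10, 2, 4, 117]
`print(a)` → prints [35, 10, 667, 4, 99]
`print(b)` → prints [10, 2, 4, 117]
`print(c)` → prints [35, 10, 667, 4, 99]

Answer:
[35, 10, 667, 4, 99]
[10, 2, 4, 117]
[35, 10, 667, 4, 99]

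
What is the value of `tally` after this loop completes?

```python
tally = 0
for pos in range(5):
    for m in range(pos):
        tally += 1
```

Triangle number: 0+1+2+...+4
`tally` takes the values: 0 → 1 → 2 → 3 → 4 → 5 → 6 → 7 → 8 → 9 → 10

Answer: 10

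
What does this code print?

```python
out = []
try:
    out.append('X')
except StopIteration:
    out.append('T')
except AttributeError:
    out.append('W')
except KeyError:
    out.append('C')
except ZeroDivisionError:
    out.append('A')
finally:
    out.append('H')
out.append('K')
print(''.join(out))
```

Execution trace: 'X' (try body, no exception) → 'H' (finally) → 'K' (after the try/except). Output: XHK

Answer: XHK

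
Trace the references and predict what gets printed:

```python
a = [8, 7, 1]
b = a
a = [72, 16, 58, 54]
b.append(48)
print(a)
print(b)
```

Key concept: rebinding vs mutation: a is rebound to a new list, b still points at the original.
Step by step:
`a = [8, 7, 1]` → a = [8, 7, 1]
`b = a` → b = [8, 7, 1] (same object as a)
`a = [72, 16, 58, 54]` → a = [72, 16, 58, 54]
`b.append(48)` → b = [8, 7, 1, 48]
`print(a)` → prints [72, 16, 58, 54]
`print(b)` → prints [8, 7, 1, 48]

Answer:
[72, 16, 58, 54]
[8, 7, 1, 48]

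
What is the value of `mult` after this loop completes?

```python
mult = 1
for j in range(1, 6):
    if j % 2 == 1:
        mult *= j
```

Product of odd numbers 1 to 5
`mult` takes the values: 1 → 3 → 15

Answer: 15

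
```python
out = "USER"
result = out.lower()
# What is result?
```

Trace:
`out = "USER"` → out = 'USER'
`result = out.lower()` → result = 'user'
So result = 'user'

Answer: 'user'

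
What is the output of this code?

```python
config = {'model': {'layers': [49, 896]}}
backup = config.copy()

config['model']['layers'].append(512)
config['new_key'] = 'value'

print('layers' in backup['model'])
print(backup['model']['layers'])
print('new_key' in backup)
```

Key concept: shallow copy gotcha with nested dict.
Step by step:
`config = {'model': {'layers': [49, 896]}}` → config = {'model': {'layers': [49, 896]}}
`backup = config.copy()` → backup = {'model': {'layers': [49, 896]}}
`config['model']['layers'].append(512)` → config = {'model': {'layers': [49, 896, 512]}}; backup = {'model': {'layers': [49, 896, 512]}}
`config['new_key'] = 'value'` → config = {'model': {'layers': [49, 896, 512]}, 'new_key': 'value'}
`print('layers' in backup['model'])` → prints True
`print(backup['model']['layers'])` → prints [49, 896, 512]
`print('new_key' in backup)` → prints False

Answer:
True
[49, 896, 512]
False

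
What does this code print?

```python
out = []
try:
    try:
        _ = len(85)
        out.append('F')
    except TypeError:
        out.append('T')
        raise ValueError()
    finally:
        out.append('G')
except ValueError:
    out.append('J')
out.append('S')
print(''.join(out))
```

Execution trace: 'T' (inner except TypeError) → 'G' (inner finally) → 'J' (outer except ValueError) → 'S' (after the try/except). Output: TGJS

Answer: TGJS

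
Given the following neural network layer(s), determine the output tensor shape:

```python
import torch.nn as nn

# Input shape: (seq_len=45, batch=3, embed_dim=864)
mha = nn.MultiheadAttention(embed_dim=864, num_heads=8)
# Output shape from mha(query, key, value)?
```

Input: (45, 3, 864) -> Output: (45, 3, 864)

Answer: (45, 3, 864)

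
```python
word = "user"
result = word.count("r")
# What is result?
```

Trace:
`word = "user"` → word = 'user'
`result = word.count("r")` → result = 1
So result = 1

Answer: 1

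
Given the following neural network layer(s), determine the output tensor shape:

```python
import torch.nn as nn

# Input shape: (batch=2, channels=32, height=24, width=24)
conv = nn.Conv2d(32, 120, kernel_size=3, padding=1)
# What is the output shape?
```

Input: (2, 32, 24, 24) -> Output: (2, 120, 24, 24)

Answer: (2, 120, 24, 24)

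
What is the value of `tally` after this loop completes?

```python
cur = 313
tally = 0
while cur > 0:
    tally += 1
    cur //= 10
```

Count digits by repeated division by 10
`tally` takes the values: 0 → 1 → 2 → 3

Answer: 3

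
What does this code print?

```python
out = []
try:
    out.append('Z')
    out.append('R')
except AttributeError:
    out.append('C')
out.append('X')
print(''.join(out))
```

Execution trace: 'Z' (try body) → 'R' (try body, no exception) → 'X' (after the try/except). Output: ZRX

Answer: ZRX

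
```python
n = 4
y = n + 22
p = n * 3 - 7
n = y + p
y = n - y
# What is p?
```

Trace:
`n = 4` → n = 4
`y = n + 22` → y = 26
`p = n * 3 - 7` → p = 5
`n = y + p` → n = 31
`y = n - y` → y = 5
So p = 5

Answer: 5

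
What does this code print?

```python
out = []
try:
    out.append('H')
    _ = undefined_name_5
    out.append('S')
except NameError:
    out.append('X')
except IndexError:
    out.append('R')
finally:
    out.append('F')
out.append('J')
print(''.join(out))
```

Execution trace: 'H' (try body) → 'X' (except NameError) → 'F' (finally) → 'J' (after the try/except). Output: HXFJ

Answer: HXFJ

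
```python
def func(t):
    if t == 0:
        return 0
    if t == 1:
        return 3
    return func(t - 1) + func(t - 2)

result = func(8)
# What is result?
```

Build up from base cases: func(0)=0, func(1)=3, func(2)=3, func(3)=6, func(4)=9, func(5)=15, func(6)=24, ..., func(8)=63

Answer: 63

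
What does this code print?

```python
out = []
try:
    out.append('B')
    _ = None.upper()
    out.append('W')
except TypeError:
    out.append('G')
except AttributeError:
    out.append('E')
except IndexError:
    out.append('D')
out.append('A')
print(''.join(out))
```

Execution trace: 'B' (try body) → 'E' (except AttributeError) → 'A' (after the try/except). Output: BEA

Answer: BEA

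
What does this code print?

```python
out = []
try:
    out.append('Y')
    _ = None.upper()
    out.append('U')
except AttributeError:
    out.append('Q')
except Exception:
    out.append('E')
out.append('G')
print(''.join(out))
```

Execution trace: 'Y' (try body) → 'Q' (except AttributeError) → 'G' (after the try/except). Output: YQG

Answer: YQG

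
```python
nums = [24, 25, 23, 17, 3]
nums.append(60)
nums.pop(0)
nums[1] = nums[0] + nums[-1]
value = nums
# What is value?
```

Trace:
`nums = [24, 25, 23, 17, 3]` → nums = [24, 25, 23, 17, 3]
`nums.append(60)` → nums = [24, 25, 23, 17, 3, 60]
`nums.pop(0)` → nums = [25, 23, 17, 3, 60]
`nums[1] = nums[0] + nums[-1]` → nums = [25, 85, 17, 3, 60]
`value = nums` → value = [25, 85, 17, 3, 60]
So value = [25, 85, 17, 3, 60]

Answer: [25, 85, 17, 3, 60]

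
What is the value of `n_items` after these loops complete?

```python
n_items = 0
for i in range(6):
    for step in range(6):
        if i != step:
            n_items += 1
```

6² - 6 (exclude diagonal)
`n_items` takes the values: 0 → 1 → 2 → 3 → 4 → 5 → 6 → 7 → 8 → 9 → 10 → 11 → 12 → 13 → 14 → 15 → 16 → 17 → 18 → 19 → 20 → 21 → 22 → 23 → 24 → 25 → 26 → 27 → 28 → 29 → 30

Answer: 30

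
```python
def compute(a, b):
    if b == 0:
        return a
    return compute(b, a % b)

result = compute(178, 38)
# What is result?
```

compute(178, 38) -> compute(38, 26) -> compute(26, 12) -> compute(12, 2) -> compute(2, 0) -> 2

Answer: 2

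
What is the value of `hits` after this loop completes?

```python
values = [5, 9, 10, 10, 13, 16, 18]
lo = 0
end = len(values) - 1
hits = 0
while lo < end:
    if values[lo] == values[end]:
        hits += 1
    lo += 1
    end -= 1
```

Count matching pairs from ends
`hits` takes the values: 0

Answer: 0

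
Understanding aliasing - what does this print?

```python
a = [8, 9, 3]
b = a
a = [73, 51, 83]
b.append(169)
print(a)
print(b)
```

Key concept: rebinding vs mutation: a is rebound to a new list, b still points at the original.
Step by step:
`a = [8, 9, 3]` → a = [8, 9, 3]
`b = a` → b = [8, 9, 3] (same object as a)
`a = [73, 51, 83]` → a = [73, 51, 83]
`b.append(169)` → b = [8, 9, 3, 169]
`print(a)` → prints [73, 51, 83]
`print(b)` → prints [8, 9, 3, 169]

Answer:
[73, 51, 83]
[8, 9, 3, 169]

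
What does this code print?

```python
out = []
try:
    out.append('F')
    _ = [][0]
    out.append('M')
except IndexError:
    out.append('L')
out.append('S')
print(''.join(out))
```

Execution trace: 'F' (try body) → 'L' (except IndexError) → 'S' (after the try/except). Output: FLS

Answer: FLS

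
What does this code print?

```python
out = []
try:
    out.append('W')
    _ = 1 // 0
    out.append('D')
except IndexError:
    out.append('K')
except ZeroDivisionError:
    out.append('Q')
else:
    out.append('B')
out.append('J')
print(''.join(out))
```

Execution trace: 'W' (try body) → 'Q' (except ZeroDivisionError) → 'J' (after the try/except). Output: WQJ

Answer: WQJ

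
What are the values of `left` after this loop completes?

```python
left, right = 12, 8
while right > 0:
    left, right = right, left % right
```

GCD of 12 and 8
`left` takes the values: 12 → 8 → 4

Answer: 4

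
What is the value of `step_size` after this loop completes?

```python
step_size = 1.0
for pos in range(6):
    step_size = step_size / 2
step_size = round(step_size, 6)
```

Halving LR 6 times: 1 / 2^6
`step_size` takes the values: 1.0 → 0.5 → 0.25 → 0.125 → 0.0625 → 0.03125 → 0.015625

Answer: 0.015625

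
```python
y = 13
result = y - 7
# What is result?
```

Trace:
`y = 13` → y = 13
`result = y - 7` → result = 6
So result = 6

Answer: 6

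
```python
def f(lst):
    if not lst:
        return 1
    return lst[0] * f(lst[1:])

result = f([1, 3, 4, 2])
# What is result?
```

Product over [1, 3, 4, 2] = 1 * 3 * 4 * 2 = 24

Answer: 24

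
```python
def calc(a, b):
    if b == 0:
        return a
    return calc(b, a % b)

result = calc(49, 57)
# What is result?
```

calc(49, 57) -> calc(57, 49) -> calc(49, 8) -> calc(8, 1) -> calc(1, 0) -> 1

Answer: 1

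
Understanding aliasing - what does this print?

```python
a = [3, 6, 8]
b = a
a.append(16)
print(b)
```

Key concept: basic list aliasing.
Step by step:
`a = [3, 6, 8]` → a = [3, 6, 8]
`b = a` → b = [3, 6, 8] (same object as a)
`a.append(16)` → a = [3, 6, 8, 16] (same object as b); b = [3, 6, 8, 16] (same object as a)
`print(b)` → prints [3, 6, 8, 16]

Answer: [3, 6, 8, 16]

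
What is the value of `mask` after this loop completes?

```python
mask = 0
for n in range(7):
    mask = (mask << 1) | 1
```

Build 7 consecutive 1-bits: 0b1111111
`mask` takes the values: 0 → 1 → 3 → 7 → 15 → 31 → 63 → 127

Answer: 127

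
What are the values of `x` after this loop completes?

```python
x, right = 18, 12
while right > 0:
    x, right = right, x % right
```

GCD of 18 and 12
`x` takes the values: 18 → 12 → 6

Answer: 6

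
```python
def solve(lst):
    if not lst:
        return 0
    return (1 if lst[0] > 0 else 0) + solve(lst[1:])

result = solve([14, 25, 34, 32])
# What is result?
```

Count of positive elements in [14, 25, 34, 32] = 4

Answer: 4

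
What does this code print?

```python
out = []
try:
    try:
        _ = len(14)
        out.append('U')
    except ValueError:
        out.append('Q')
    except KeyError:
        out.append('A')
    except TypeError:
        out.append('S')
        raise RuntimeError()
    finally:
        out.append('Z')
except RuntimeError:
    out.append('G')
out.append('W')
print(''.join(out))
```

Execution trace: 'S' (inner except TypeError) → 'Z' (inner finally) → 'G' (outer except RuntimeError) → 'W' (after the try/except). Output: SZGW

Answer: SZGW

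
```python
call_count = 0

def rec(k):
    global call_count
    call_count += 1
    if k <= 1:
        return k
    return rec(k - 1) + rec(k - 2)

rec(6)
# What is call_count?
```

Calls(k) = 1 + Calls(k-1) + Calls(k-2); Calls(0)=Calls(1)=1. For k=6 this gives 25.

Answer: 25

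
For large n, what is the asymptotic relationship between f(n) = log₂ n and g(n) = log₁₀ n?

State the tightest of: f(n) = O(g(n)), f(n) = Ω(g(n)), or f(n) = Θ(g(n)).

log₂ n vs log₁₀ n: f(n) = Θ(g(n)) — they are asymptotically equivalent (log bases differ by a constant factor).

Answer: f(n) = Θ(g(n)) — they are asymptotically equivalent (log bases differ by a constant factor).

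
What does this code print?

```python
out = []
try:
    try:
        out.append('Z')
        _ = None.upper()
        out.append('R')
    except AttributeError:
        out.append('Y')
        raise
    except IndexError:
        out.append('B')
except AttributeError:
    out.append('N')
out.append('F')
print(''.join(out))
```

Execution trace: 'Z' (inner try body) → 'Y' (inner except AttributeError) → 'N' (outer except AttributeError) → 'F' (after the try/except). Output: ZYNF

Answer: ZYNF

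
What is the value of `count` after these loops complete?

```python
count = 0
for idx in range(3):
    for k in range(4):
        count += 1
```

3 * 4 = 12
`count` takes the values: 0 → 1 → 2 → 3 → 4 → 5 → 6 → 7 → 8 → 9 → 10 → 11 → 12

Answer: 12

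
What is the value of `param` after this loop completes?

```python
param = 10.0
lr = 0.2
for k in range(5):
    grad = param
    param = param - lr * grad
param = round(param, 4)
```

Gradient descent: w = 10.0 * (1 - 0.2)^5
`param` takes the values: 10.0 → 8.0 → 6.4 → 5.12 → 4.096 → 3.2768

Answer: 3.2768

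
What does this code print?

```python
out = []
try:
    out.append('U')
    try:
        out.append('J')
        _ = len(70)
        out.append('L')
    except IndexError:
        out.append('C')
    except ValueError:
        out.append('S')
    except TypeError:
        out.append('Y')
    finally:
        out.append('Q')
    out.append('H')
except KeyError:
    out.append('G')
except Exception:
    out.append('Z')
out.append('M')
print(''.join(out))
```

Execution trace: 'U' (try body) → 'J' (inner try body) → 'Y' (inner except TypeError) → 'Q' (inner finally) → 'H' (try body, no exception) → 'M' (after the try/except). Output: UJYQHM

Answer: UJYQHM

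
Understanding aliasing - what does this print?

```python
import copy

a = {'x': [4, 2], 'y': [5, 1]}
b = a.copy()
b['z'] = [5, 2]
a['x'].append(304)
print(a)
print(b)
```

Key concept: shallow copy of dict with mutable values.
Step by step:
`a = {'x': [4, 2], 'y': [5, 1]}` → a = {'x': [4, 2], 'y': [5, 1]}
`b = a.copy()` → b = {'x': [4, 2], 'y': [5, 1]}
`b['z'] = [5, 2]` → b = {'x': [4, 2], 'y': [5, 1], 'z': [5, 2]}
`a['x'].append(304)` → a = {'x': [4, 2, 304], 'y': [5, 1]}; b = {'x': [4, 2, 304], 'y': [5, 1], 'z': [5, 2]}
`print(a)` → prints {'x': [4, 2, 304], 'y': [5, 1]}
`print(b)` → prints {'x': [4, 2, 304], 'y': [5, 1], 'z': [5, 2]}

Answer:
{'x': [4, 2, 304], 'y': [5, 1]}
{'x': [4, 2, 304], 'y': [5, 1], 'z': [5, 2]}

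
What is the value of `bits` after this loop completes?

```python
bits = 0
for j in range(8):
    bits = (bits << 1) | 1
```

Build 8 consecutive 1-bits: 0b11111111
`bits` takes the values: 0 → 1 → 3 → 7 → 15 → 31 → 63 → 127 → 255

Answer: 255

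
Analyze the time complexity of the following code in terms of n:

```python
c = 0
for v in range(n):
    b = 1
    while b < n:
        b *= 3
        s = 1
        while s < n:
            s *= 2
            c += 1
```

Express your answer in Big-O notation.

Each loop level contributes: n × log n × log n. Multiplying the contributions gives O(n log² n).

Answer: O(n log² n)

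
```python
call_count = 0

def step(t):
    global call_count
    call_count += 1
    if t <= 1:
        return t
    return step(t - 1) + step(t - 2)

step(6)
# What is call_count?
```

Calls(t) = 1 + Calls(t-1) + Calls(t-2); Calls(0)=Calls(1)=1. For t=6 this gives 25.

Answer: 25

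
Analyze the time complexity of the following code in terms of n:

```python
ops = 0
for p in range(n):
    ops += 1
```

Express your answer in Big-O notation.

Each loop level contributes: n. Multiplying the contributions gives O(n).

Answer: O(n)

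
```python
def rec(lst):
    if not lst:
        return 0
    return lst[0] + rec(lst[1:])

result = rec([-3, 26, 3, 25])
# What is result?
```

(-3) + 26 + 3 + 25 + 0 = 51

Answer: 51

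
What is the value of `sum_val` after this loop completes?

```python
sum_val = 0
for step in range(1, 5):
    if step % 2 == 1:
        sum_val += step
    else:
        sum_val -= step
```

Add odd, subtract even
`sum_val` takes the values: 0 → 1 → -1 → 2 → -2

Answer: -2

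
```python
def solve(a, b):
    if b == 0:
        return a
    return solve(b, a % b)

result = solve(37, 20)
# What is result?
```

solve(37, 20) -> solve(20, 17) -> solve(17, 3) -> solve(3, 2) -> solve(2, 1) -> solve(1, 0) -> 1

Answer: 1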